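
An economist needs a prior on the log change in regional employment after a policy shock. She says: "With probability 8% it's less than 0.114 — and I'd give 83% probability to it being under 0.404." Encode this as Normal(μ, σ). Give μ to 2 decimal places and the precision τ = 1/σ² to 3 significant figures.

The p-quantile of Normal(μ,σ) is μ + z_p·σ, with z_{0.08} = -1.405 and z_{0.83} = 0.9542.
Eliminate σ: μ = (z₂·x₁ − z₁·x₂)/(z₂ − z₁) = (0.9542·0.114 − (-1.405)·0.404)/2.359 = 0.29.
Then σ = (x₂ − x₁)/(z₂ − z₁) = (0.404 − 0.114)/2.359 = 0.12.
Precision τ = 1/σ² = 1/0.1229² = 66.2.

μ = 0.29, τ = 66.2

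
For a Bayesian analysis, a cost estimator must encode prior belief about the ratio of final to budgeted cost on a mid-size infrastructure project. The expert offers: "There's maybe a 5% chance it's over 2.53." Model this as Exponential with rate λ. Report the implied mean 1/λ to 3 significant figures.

P(T > 2.53) = e^(−λ·2.53) = 0.05, so λ = −ln(0.05)/2.53 = 1.18.
Mean = 1/λ = 0.845.

mean ≈ 0.845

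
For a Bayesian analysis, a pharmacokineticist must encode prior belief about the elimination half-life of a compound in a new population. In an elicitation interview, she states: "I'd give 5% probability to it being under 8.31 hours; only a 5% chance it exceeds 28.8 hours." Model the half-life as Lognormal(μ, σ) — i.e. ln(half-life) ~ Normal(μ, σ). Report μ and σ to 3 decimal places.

If T ~ Lognormal(μ,σ) then ln T ~ Normal(μ,σ), so the p-quantile of ln T is μ + z_p·σ.
ln(8.31) = 2.117 and ln(28.8) = 3.36; z_{0.05} = -1.645, z_{0.95} = 1.645.
σ = (3.36 − 2.117)/(1.645 − (-1.645)) = 0.378.
μ = 2.117 − (-1.645)·0.378 = 2.739.

μ ≈ 2.739, σ ≈ 0.378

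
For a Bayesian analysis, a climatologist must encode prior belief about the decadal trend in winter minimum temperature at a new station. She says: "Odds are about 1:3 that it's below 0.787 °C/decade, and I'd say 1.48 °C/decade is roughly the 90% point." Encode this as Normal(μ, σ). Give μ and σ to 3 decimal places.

The p-quantile of Normal(μ,σ) is μ + z_p·σ, with z_{0.25} = -0.6745 and z_{0.9} = 1.282.
Eliminate σ: μ = (z₂·x₁ − z₁·x₂)/(z₂ − z₁) = (1.282·0.787 − (-0.6745)·1.48)/1.956 = 1.026.
Then σ = (x₂ − x₁)/(z₂ − z₁) = (1.48 − 0.787)/1.956 = 0.354.

μ = 1.026, σ = 0.354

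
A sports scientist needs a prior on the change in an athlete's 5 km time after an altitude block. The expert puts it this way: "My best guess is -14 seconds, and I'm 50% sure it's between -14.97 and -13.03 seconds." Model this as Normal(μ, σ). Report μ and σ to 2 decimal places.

μ = -14.00, σ = 1.44

A symmetric 50% interval runs μ ± z·σ with z = 0.6745.
Half-width = 0.97, so σ = 0.97/0.6745 = 1.44.
μ is the stated best guess, -14.00.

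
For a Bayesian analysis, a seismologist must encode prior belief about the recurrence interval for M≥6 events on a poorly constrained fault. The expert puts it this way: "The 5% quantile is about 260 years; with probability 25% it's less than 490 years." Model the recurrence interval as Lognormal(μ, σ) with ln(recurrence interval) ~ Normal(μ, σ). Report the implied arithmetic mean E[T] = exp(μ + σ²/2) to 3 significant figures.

E[T] ≈ 942 years

If T ~ Lognormal(μ,σ) then ln T ~ Normal(μ,σ), so the p-quantile of ln T is μ + z_p·σ.
ln(260) = 5.561 and ln(490) = 6.194; z_{0.05} = -1.645, z_{0.25} = -0.6745.
σ = (6.194 − 5.561)/(-0.6745 − (-1.645)) = 0.653.
μ = 5.561 − (-1.645)·0.653 = 6.635.
E[T] = exp(μ + σ²/2) = exp(6.635 + 0.2133) = 942 years.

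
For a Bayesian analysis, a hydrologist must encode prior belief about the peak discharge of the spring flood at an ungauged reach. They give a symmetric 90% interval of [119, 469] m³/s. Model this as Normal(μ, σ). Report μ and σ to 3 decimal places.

A symmetric 90% interval runs μ ± z·σ with z = 1.645.
Half-width = 175, so σ = 175/1.645 = 106.392.
μ is the interval midpoint, 294.000.

μ = 294.000, σ = 106.392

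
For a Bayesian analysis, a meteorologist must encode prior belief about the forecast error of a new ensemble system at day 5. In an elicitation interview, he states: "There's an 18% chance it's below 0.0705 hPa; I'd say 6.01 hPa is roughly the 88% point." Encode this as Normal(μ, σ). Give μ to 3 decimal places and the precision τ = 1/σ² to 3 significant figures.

The p-quantile of Normal(μ,σ) is μ + z_p·σ, with z_{0.18} = -0.9154 and z_{0.88} = 1.175.
Eliminate σ: μ = (z₂·x₁ − z₁·x₂)/(z₂ − z₁) = (1.175·0.0705 − (-0.9154)·6.01)/2.09 = 2.671.
Then σ = (x₂ − x₁)/(z₂ − z₁) = (6.01 − 0.0705)/2.09 = 2.841.
Precision τ = 1/σ² = 1/2.841² = 0.124.

μ = 2.671, τ = 0.124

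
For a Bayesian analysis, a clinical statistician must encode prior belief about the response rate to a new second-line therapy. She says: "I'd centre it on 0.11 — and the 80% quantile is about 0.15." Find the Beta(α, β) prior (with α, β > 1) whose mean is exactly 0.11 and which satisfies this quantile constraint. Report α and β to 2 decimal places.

α ≈ 4.10, β ≈ 33.18

With mean 0.11 fixed, write α = 0.11s, β = 0.89s where s = α+β.
Need P(θ < 0.15) = 0.8 under Beta(0.11s, 0.89s). Normal approximation: (q−m)/√(m(1−m)/s) ≈ z_{0.8} = 0.842, so s ≈ 0.11·0.89·(0.842)²/(0.15−0.11)² = 43.3.
At s = 43.3: P(θ<0.15) ≈ 0.813. Adjusting to match 0.8 gives s ≈ 37.28.
So α = 0.11·37.28 ≈ 4.10, β = 0.89·37.28 ≈ 33.18.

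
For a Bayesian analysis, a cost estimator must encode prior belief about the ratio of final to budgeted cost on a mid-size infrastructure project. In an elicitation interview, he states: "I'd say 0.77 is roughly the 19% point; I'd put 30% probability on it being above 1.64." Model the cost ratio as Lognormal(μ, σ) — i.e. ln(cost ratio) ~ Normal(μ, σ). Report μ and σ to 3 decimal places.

μ ≈ 0.212, σ ≈ 0.539

If T ~ Lognormal(μ,σ) then ln T ~ Normal(μ,σ), so the p-quantile of ln T is μ + z_p·σ.
ln(0.77) = -0.2614 and ln(1.64) = 0.4947; z_{0.19} = -0.8779, z_{0.7} = 0.5244.
σ = (0.4947 − -0.2614)/(0.5244 − (-0.8779)) = 0.539.
μ = -0.2614 − (-0.8779)·0.539 = 0.212.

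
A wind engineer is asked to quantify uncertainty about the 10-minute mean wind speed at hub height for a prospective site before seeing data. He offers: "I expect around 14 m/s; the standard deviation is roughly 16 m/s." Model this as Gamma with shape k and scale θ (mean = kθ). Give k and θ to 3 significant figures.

For Gamma(k, scale θ): mean = kθ, variance = kθ², so CV = 1/√k.
CV = SD/mean = 16/14 = 1.143, hence k = 1/CV² = 0.766.
Then θ = mean/k = 14/0.766 = 18.3.

k ≈ 0.766, θ ≈ 18.3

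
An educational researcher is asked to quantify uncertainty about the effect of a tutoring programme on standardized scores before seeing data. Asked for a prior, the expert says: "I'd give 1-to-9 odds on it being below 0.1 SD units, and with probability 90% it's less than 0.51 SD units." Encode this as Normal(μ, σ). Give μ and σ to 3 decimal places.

μ = 0.305, σ = 0.160

For Normal(μ,σ), the p-quantile is μ + z_p·σ. Here z_{0.1} = -1.282, z_{0.9} = 1.282.
So 0.1 = μ − 1.282σ and 0.51 = μ + 1.282σ.
Subtracting: σ = (0.51 − 0.1)/(1.282 − (-1.282)) = 0.160.
Then μ = 0.1 − (-1.282)·0.160 = 0.305.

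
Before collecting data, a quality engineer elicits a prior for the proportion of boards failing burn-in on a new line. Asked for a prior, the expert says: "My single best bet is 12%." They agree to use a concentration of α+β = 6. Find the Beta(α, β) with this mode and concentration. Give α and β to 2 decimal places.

α = 1.48, β = 4.52

For α,β > 1 the Beta mode is (α−1)/(α+β−2). With α+β = 6, the mode is (α−1)/4.
Set (α−1)/4 = 0.12 → α = 1 + 0.12·4 = 1.48.
β = 6 − α = 4.52.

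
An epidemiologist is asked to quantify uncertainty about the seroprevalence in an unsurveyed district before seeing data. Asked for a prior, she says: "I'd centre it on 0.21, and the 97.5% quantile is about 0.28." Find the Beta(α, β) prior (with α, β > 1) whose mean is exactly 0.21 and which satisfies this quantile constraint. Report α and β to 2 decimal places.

With mean 0.21 fixed, write α = 0.21s, β = 0.79s where s = α+β.
Need P(θ < 0.28) = 0.975 under Beta(0.21s, 0.79s). Normal approximation: (q−m)/√(m(1−m)/s) ≈ z_{0.975} = 1.96, so s ≈ 0.21·0.79·(1.96)²/(0.28−0.21)² = 130.1.
At s = 130.1: P(θ<0.28) ≈ 0.969. Adjusting to match 0.975 gives s ≈ 143.72.
So α = 0.21·143.72 ≈ 30.18, β = 0.79·143.72 ≈ 113.54.

α ≈ 30.18, β ≈ 113.54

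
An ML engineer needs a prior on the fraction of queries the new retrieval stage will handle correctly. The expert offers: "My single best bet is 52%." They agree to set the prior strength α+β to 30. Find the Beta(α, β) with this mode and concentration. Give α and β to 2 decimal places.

For α,β > 1 the Beta mode is (α−1)/(α+β−2). With α+β = 30, the mode is (α−1)/28.
Set (α−1)/28 = 0.52 → α = 1 + 0.52·28 = 15.56.
β = 30 − α = 14.44.

α = 15.56, β = 14.44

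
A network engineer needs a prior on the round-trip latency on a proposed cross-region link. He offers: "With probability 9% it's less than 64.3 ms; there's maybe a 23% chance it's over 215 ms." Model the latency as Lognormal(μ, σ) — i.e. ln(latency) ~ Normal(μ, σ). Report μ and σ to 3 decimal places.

μ ≈ 4.942, σ ≈ 0.580

If T ~ Lognormal(μ,σ) then ln T ~ Normal(μ,σ), so the p-quantile of ln T is μ + z_p·σ.
ln(64.3) = 4.164 and ln(215) = 5.371; z_{0.09} = -1.341, z_{0.77} = 0.7388.
σ = (5.371 − 4.164)/(0.7388 − (-1.341)) = 0.580.
μ = 4.164 − (-1.341)·0.580 = 4.942.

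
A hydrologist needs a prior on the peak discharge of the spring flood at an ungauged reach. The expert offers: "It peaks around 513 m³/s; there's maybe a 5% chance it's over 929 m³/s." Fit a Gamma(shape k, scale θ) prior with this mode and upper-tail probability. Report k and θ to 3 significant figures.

k ≈ 8.9, θ ≈ 64.9

Gamma(k,θ) with k>1 has mode (k−1)θ, so θ = 513/(k−1).
Need P(X < 929) = 0.95 with θ tied to k this way. Start at k = 2, θ = 513: P(X<929) ≈ 0.540.
Too low — raise k to concentrate. Iterating converges to k ≈ 8.9.
Then θ = 513/(8.9−1) ≈ 64.9.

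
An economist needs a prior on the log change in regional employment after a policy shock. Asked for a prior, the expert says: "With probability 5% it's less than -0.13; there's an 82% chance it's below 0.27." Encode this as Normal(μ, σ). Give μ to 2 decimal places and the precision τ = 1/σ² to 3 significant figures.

For Normal(μ,σ), the p-quantile is μ + z_p·σ. Here z_{0.05} = -1.645, z_{0.82} = 0.9154.
So -0.13 = μ − 1.645σ and 0.27 = μ + 0.9154σ.
Subtracting: σ = (0.27 − -0.13)/(0.9154 − (-1.645)) = 0.16.
Then μ = -0.13 − (-1.645)·0.16 = 0.13.
Precision τ = 1/σ² = 1/0.1562² = 41.

μ = 0.13, τ = 41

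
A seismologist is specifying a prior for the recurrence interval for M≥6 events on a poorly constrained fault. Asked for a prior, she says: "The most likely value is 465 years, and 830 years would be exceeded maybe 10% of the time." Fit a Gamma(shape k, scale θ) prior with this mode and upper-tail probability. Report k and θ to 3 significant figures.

k ≈ 6.67, θ ≈ 82

Gamma(k,θ) with k>1 has mode (k−1)θ, so θ = 465/(k−1).
Need P(X < 830) = 0.9 with θ tied to k this way. Start at k = 2, θ = 465: P(X<830) ≈ 0.533.
Too low — raise k to concentrate. Iterating converges to k ≈ 6.67.
Then θ = 465/(6.67−1) ≈ 82.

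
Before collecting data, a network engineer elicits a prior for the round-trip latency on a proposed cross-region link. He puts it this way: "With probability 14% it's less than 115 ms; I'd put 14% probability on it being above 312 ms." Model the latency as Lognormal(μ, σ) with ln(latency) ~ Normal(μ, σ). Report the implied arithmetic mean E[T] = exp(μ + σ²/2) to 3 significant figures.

If T ~ Lognormal(μ,σ) then ln T ~ Normal(μ,σ), so the p-quantile of ln T is μ + z_p·σ.
ln(115) = 4.745 and ln(312) = 5.743; z_{0.14} = -1.08, z_{0.86} = 1.08.
σ = (5.743 − 4.745)/(1.08 − (-1.08)) = 0.462.
μ = 4.745 − (-1.08)·0.462 = 5.244.
E[T] = exp(μ + σ²/2) = exp(5.244 + 0.1067) = 211 ms.

E[T] ≈ 211 ms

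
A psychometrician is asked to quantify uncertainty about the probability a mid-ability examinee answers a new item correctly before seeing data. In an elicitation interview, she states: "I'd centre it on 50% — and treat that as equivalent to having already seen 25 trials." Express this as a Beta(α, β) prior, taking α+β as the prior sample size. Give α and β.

α = 12.5, β = 12.5

Under the effective-sample-size interpretation, Beta(α, β) has prior mean α/(α+β) and prior sample size α+β.
So α+β = 25 and α/(α+β) = 0.5, giving α = 0.5·25 = 12.5 and β = 25 − 12.5 = 12.5.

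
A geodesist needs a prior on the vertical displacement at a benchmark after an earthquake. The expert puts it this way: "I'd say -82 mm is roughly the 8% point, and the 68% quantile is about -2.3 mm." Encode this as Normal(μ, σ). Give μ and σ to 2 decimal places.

The p-quantile of Normal(μ,σ) is μ + z_p·σ, with z_{0.08} = -1.405 and z_{0.68} = 0.4677.
Eliminate σ: μ = (z₂·x₁ − z₁·x₂)/(z₂ − z₁) = (0.4677·-82 − (-1.405)·-2.3)/1.873 = -22.20.
Then σ = (x₂ − x₁)/(z₂ − z₁) = (-2.3 − -82)/1.873 = 42.56.

μ = -22.20, σ = 42.56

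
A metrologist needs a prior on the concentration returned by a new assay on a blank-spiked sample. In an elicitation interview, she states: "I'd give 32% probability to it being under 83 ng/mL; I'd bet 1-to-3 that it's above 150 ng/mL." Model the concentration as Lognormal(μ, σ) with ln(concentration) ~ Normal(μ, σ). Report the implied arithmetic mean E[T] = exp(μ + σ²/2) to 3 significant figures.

If T ~ Lognormal(μ,σ) then ln T ~ Normal(μ,σ), so the p-quantile of ln T is μ + z_p·σ.
ln(83) = 4.419 and ln(150) = 5.011; z_{0.32} = -0.4677, z_{0.75} = 0.6745.
σ = (5.011 − 4.419)/(0.6745 − (-0.4677)) = 0.518.
μ = 4.419 − (-0.4677)·0.518 = 4.661.
E[T] = exp(μ + σ²/2) = exp(4.661 + 0.1342) = 121 ng/mL.

E[T] ≈ 121 ng/mL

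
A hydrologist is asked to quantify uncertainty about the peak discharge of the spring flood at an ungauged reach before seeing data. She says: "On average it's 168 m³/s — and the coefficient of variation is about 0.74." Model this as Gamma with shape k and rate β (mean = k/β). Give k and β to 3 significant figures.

For Gamma(k, rate β): mean = k/β, variance = k/β², so CV = 1/√k.
CV = 0.74, hence k = 1/CV² = 1.83.
Then β = k/mean = 1.83/168 = 0.0109.

k ≈ 1.83, β ≈ 0.0109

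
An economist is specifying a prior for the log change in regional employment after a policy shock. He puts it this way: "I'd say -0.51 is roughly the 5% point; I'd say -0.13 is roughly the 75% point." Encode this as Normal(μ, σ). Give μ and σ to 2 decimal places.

μ = -0.24, σ = 0.16

The p-quantile of Normal(μ,σ) is μ + z_p·σ, with z_{0.05} = -1.645 and z_{0.75} = 0.6745.
Eliminate σ: μ = (z₂·x₁ − z₁·x₂)/(z₂ − z₁) = (0.6745·-0.51 − (-1.645)·-0.13)/2.319 = -0.24.
Then σ = (x₂ − x₁)/(z₂ − z₁) = (-0.13 − -0.51)/2.319 = 0.16.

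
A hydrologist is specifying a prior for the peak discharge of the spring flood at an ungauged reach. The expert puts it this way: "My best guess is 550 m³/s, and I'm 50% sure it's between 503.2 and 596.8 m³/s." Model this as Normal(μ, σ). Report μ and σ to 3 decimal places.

A symmetric 50% interval runs μ ± z·σ with z = 0.6745.
Half-width = 46.8, so σ = 46.8/0.6745 = 69.386.
μ is the stated best guess, 550.000.

μ = 550.000, σ = 69.386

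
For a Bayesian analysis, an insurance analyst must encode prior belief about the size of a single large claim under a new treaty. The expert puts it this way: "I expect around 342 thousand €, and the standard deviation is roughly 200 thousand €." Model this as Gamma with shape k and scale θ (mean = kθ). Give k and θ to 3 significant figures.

For Gamma(k, scale θ): mean = kθ, variance = kθ², so CV = 1/√k.
CV = SD/mean = 200/342 = 0.5848, hence k = 1/CV² = 2.92.
Then θ = mean/k = 342/2.92 = 117.

k ≈ 2.92, θ ≈ 117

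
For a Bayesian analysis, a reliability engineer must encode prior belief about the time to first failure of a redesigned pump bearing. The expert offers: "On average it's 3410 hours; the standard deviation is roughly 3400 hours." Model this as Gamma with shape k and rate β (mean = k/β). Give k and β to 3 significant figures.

k ≈ 1.01, β ≈ 0.000295

For Gamma(k, rate β): mean = k/β, variance = k/β², so CV = 1/√k.
CV = SD/mean = 3400/3410 = 0.9971, hence k = 1/CV² = 1.01.
Then β = k/mean = 1.01/3410 = 0.000295.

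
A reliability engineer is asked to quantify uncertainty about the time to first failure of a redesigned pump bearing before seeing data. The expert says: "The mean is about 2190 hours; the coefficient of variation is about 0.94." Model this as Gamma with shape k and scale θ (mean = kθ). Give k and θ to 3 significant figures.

For Gamma(k, scale θ): mean = kθ, variance = kθ², so CV = 1/√k.
CV = 0.94, hence k = 1/CV² = 1.13.
Then θ = mean/k = 2190/1.13 = 1940.

k ≈ 1.13, θ ≈ 1940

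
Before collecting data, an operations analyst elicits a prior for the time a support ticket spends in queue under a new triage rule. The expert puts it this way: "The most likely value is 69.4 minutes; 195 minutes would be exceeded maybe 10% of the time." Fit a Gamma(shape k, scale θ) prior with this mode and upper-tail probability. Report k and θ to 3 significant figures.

k ≈ 2.79, θ ≈ 38.8

Gamma(k,θ) with k>1 has mode (k−1)θ, so θ = 69.4/(k−1).
Need P(X < 195) = 0.9 with θ tied to k this way. Start at k = 2, θ = 69.4: P(X<195) ≈ 0.771.
Too low — raise k to concentrate. Iterating converges to k ≈ 2.79.
Then θ = 69.4/(2.79−1) ≈ 38.8.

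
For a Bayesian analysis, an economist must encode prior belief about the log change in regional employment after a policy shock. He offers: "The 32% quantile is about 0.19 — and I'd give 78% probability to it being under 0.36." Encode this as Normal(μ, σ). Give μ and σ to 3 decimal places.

For Normal(μ,σ), the p-quantile is μ + z_p·σ. Here z_{0.32} = -0.4677, z_{0.78} = 0.7722.
So 0.19 = μ − 0.4677σ and 0.36 = μ + 0.7722σ.
Subtracting: σ = (0.36 − 0.19)/(0.7722 − (-0.4677)) = 0.137.
Then μ = 0.19 − (-0.4677)·0.137 = 0.254.

μ = 0.254, σ = 0.137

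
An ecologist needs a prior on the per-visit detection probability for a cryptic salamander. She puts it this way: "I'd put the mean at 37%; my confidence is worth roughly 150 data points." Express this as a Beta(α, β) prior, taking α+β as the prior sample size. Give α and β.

Under the effective-sample-size interpretation, Beta(α, β) has prior mean α/(α+β) and prior sample size α+β.
So α+β = 150 and α/(α+β) = 0.37, giving α = 0.37·150 = 55.5 and β = 150 − 55.5 = 94.5.

α = 55.5, β = 94.5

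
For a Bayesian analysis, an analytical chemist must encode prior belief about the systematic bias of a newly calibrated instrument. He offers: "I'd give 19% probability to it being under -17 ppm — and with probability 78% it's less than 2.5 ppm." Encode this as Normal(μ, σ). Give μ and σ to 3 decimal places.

For Normal(μ,σ), the p-quantile is μ + z_p·σ. Here z_{0.19} = -0.8779, z_{0.78} = 0.7722.
So -17 = μ − 0.8779σ and 2.5 = μ + 0.7722σ.
Subtracting: σ = (2.5 − -17)/(0.7722 − (-0.8779)) = 11.818.
Then μ = -17 − (-0.8779)·11.818 = -6.625.

μ = -6.625, σ = 11.818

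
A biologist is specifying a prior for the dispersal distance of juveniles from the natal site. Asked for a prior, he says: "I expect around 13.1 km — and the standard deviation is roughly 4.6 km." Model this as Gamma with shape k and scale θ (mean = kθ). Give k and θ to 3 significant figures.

k ≈ 8.11, θ ≈ 1.62

For Gamma(k, scale θ): mean = kθ, variance = kθ², so CV = 1/√k.
CV = SD/mean = 4.6/13.1 = 0.3511, hence k = 1/CV² = 8.11.
Then θ = mean/k = 13.1/8.11 = 1.62.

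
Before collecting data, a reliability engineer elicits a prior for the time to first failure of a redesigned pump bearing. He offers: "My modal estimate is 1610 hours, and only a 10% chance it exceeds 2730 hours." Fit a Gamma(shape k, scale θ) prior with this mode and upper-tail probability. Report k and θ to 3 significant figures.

Gamma(k,θ) with k>1 has mode (k−1)θ, so θ = 1610/(k−1).
Need P(X < 2730) = 0.9 with θ tied to k this way. Start at k = 2, θ = 1610: P(X<2730) ≈ 0.505.
Too low — raise k to concentrate. Iterating converges to k ≈ 7.79.
Then θ = 1610/(7.79−1) ≈ 237.

k ≈ 7.79, θ ≈ 237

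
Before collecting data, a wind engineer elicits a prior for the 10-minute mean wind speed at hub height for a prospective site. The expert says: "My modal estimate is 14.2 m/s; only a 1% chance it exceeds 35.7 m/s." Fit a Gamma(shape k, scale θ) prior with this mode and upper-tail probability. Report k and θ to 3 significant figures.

Gamma(k,θ) with k>1 has mode (k−1)θ, so θ = 14.2/(k−1).
Need P(X < 35.7) = 0.99 with θ tied to k this way. Start at k = 2, θ = 14.2: P(X<35.7) ≈ 0.716.
Too low — raise k to concentrate. Iterating converges to k ≈ 6.52.
Then θ = 14.2/(6.52−1) ≈ 2.57.

k ≈ 6.52, θ ≈ 2.57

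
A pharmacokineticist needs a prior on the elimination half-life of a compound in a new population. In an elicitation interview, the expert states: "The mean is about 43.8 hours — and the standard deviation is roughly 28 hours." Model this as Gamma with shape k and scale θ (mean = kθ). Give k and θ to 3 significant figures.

For Gamma(k, scale θ): mean = kθ, variance = kθ², so CV = 1/√k.
CV = SD/mean = 28/43.8 = 0.6393, hence k = 1/CV² = 2.45.
Then θ = mean/k = 43.8/2.45 = 17.9.

k ≈ 2.45, θ ≈ 17.9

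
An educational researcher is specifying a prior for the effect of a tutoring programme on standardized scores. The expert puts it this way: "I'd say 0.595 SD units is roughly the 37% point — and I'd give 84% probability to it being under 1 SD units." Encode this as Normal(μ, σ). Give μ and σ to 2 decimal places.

μ = 0.70, σ = 0.31

For Normal(μ,σ), the p-quantile is μ + z_p·σ. Here z_{0.37} = -0.3319, z_{0.84} = 0.9945.
So 0.595 = μ − 0.3319σ and 1 = μ + 0.9945σ.
Subtracting: σ = (1 − 0.595)/(0.9945 − (-0.3319)) = 0.31.
Then μ = 0.595 − (-0.3319)·0.31 = 0.70.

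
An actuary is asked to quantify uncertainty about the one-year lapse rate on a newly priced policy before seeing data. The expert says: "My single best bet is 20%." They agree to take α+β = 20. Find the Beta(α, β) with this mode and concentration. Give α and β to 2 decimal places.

For α,β > 1 the Beta mode is (α−1)/(α+β−2). With α+β = 20, the mode is (α−1)/18.
Set (α−1)/18 = 0.2 → α = 1 + 0.2·18 = 4.60.
β = 20 − α = 15.40.

α = 4.60, β = 15.40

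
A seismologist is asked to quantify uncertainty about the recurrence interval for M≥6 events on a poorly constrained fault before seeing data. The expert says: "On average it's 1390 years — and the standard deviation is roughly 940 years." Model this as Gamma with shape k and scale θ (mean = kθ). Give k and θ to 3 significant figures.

k ≈ 2.19, θ ≈ 636

For Gamma(k, scale θ): mean = kθ, variance = kθ², so CV = 1/√k.
CV = SD/mean = 940/1390 = 0.6763, hence k = 1/CV² = 2.19.
Then θ = mean/k = 1390/2.19 = 636.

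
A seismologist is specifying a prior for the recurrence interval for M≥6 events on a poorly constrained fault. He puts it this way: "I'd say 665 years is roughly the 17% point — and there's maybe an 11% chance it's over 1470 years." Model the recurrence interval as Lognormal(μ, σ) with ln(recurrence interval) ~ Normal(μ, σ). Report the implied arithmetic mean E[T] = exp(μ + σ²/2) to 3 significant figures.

If T ~ Lognormal(μ,σ) then ln T ~ Normal(μ,σ), so the p-quantile of ln T is μ + z_p·σ.
ln(665) = 6.5 and ln(1470) = 7.293; z_{0.17} = -0.9542, z_{0.89} = 1.227.
σ = (7.293 − 6.5)/(1.227 − (-0.9542)) = 0.364.
μ = 6.5 − (-0.9542)·0.364 = 6.847.
E[T] = exp(μ + σ²/2) = exp(6.847 + 0.0662) = 1010 years.

E[T] ≈ 1010 years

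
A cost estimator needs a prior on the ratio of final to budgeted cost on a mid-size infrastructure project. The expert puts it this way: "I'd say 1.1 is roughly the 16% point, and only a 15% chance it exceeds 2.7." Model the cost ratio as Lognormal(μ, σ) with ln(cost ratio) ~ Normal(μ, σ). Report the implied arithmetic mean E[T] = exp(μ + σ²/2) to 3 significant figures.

If T ~ Lognormal(μ,σ) then ln T ~ Normal(μ,σ), so the p-quantile of ln T is μ + z_p·σ.
ln(1.1) = 0.09531 and ln(2.7) = 0.9933; z_{0.16} = -0.9945, z_{0.85} = 1.036.
σ = (0.9933 − 0.09531)/(1.036 − (-0.9945)) = 0.442.
μ = 0.09531 − (-0.9945)·0.442 = 0.535.
E[T] = exp(μ + σ²/2) = exp(0.535 + 0.0977) = 1.88.

E[T] ≈ 1.88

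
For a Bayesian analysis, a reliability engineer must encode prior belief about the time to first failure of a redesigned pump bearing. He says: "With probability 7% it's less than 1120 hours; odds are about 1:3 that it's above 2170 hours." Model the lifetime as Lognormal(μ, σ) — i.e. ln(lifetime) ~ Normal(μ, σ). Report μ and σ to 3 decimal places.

μ ≈ 7.475, σ ≈ 0.308

If T ~ Lognormal(μ,σ) then ln T ~ Normal(μ,σ), so the p-quantile of ln T is μ + z_p·σ.
ln(1120) = 7.021 and ln(2170) = 7.682; z_{0.07} = -1.476, z_{0.75} = 0.6745.
σ = (7.682 − 7.021)/(0.6745 − (-1.476)) = 0.308.
μ = 7.021 − (-1.476)·0.308 = 7.475.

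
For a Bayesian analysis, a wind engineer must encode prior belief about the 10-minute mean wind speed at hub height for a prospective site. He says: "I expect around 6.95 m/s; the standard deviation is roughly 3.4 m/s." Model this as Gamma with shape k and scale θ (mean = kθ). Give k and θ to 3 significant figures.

k ≈ 4.18, θ ≈ 1.66

For Gamma(k, scale θ): mean = kθ, variance = kθ², so CV = 1/√k.
CV = SD/mean = 3.4/6.95 = 0.4892, hence k = 1/CV² = 4.18.
Then θ = mean/k = 6.95/4.18 = 1.66.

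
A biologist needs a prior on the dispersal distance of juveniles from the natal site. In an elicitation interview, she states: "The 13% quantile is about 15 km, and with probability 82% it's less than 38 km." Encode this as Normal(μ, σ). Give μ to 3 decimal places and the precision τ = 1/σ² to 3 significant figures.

μ = 27.689, τ = 0.00788

The p-quantile of Normal(μ,σ) is μ + z_p·σ, with z_{0.13} = -1.126 and z_{0.82} = 0.9154.
Eliminate σ: μ = (z₂·x₁ − z₁·x₂)/(z₂ − z₁) = (0.9154·15 − (-1.126)·38)/2.042 = 27.689.
Then σ = (x₂ − x₁)/(z₂ − z₁) = (38 − 15)/2.042 = 11.265.
Precision τ = 1/σ² = 1/11.26² = 0.00788.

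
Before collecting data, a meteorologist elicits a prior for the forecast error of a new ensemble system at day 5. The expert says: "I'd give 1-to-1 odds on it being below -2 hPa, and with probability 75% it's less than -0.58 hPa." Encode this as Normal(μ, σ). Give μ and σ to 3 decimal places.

μ = -2.000, σ = 2.105

For Normal(μ,σ), the p-quantile is μ + z_p·σ. Here z_{0.5} = 0, z_{0.75} = 0.6745.
So -2 = μ + 0σ and -0.58 = μ + 0.6745σ.
Subtracting: σ = (-0.58 − -2)/(0.6745 − (0)) = 2.105.
Then μ = -2 − (0)·2.105 = -2.000.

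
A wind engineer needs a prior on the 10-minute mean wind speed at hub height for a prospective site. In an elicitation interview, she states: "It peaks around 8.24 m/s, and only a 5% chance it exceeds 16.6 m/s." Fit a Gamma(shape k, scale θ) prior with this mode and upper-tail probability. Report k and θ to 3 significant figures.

k ≈ 6.65, θ ≈ 1.46

Gamma(k,θ) with k>1 has mode (k−1)θ, so θ = 8.24/(k−1).
Need P(X < 16.6) = 0.95 with θ tied to k this way. Start at k = 2, θ = 8.24: P(X<16.6) ≈ 0.598.
Too low — raise k to concentrate. Iterating converges to k ≈ 6.65.
Then θ = 8.24/(6.65−1) ≈ 1.46.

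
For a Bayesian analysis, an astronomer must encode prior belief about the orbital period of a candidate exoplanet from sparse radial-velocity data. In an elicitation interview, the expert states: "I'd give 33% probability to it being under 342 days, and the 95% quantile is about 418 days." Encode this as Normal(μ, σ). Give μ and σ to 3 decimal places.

The p-quantile of Normal(μ,σ) is μ + z_p·σ, with z_{0.33} = -0.4399 and z_{0.95} = 1.645.
Eliminate σ: μ = (z₂·x₁ − z₁·x₂)/(z₂ − z₁) = (1.645·342 − (-0.4399)·418)/2.085 = 358.037.
Then σ = (x₂ − x₁)/(z₂ − z₁) = (418 − 342)/2.085 = 36.455.

μ = 358.037, σ = 36.455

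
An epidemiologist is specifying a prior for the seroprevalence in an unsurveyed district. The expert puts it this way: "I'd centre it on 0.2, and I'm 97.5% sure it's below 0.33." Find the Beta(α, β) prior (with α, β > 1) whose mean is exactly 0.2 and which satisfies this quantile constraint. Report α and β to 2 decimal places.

α ≈ 8.63, β ≈ 34.52

With mean 0.2 fixed, write α = 0.2s, β = 0.8s where s = α+β.
Need P(θ < 0.33) = 0.975 under Beta(0.2s, 0.8s). Normal approximation: (q−m)/√(m(1−m)/s) ≈ z_{0.975} = 1.96, so s ≈ 0.2·0.8·(1.96)²/(0.33−0.2)² = 36.4.
At s = 36.4: P(θ<0.33) ≈ 0.965. Adjusting to match 0.975 gives s ≈ 43.15.
So α = 0.2·43.15 ≈ 8.63, β = 0.8·43.15 ≈ 34.52.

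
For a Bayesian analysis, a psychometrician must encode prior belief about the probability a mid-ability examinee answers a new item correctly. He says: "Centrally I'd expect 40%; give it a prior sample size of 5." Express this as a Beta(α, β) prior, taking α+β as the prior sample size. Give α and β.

Under the effective-sample-size interpretation, Beta(α, β) has prior mean α/(α+β) and prior sample size α+β.
So α+β = 5 and α/(α+β) = 0.4, giving α = 0.4·5 = 2 and β = 5 − 2 = 3.

α = 2, β = 3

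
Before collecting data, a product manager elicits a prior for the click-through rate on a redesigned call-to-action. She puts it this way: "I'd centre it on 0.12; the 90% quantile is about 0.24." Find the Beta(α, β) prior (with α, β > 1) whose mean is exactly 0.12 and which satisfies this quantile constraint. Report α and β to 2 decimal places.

With mean 0.12 fixed, write α = 0.12s, β = 0.88s where s = α+β.
Need P(θ < 0.24) = 0.9 under Beta(0.12s, 0.88s). Normal approximation: (q−m)/√(m(1−m)/s) ≈ z_{0.9} = 1.28, so s ≈ 0.12·0.88·(1.28)²/(0.24−0.12)² = 12.0.
At s = 12.0: P(θ<0.24) ≈ 0.893. Adjusting to match 0.9 gives s ≈ 13.09.
So α = 0.12·13.09 ≈ 1.57, β = 0.88·13.09 ≈ 11.52.

α ≈ 1.57, β ≈ 11.52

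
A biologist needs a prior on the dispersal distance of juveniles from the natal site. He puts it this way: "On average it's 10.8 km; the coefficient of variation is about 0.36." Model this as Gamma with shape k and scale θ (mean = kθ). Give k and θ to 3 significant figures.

For Gamma(k, scale θ): mean = kθ, variance = kθ², so CV = 1/√k.
CV = 0.36, hence k = 1/CV² = 7.72.
Then θ = mean/k = 10.8/7.72 = 1.4.

k ≈ 7.72, θ ≈ 1.4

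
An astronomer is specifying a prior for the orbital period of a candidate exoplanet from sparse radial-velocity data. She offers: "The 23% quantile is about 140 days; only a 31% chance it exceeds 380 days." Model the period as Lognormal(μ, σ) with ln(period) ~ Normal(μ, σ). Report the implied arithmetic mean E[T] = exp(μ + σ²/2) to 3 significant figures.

E[T] ≈ 353 days

If T ~ Lognormal(μ,σ) then ln T ~ Normal(μ,σ), so the p-quantile of ln T is μ + z_p·σ.
ln(140) = 4.942 and ln(380) = 5.94; z_{0.23} = -0.7388, z_{0.69} = 0.4959.
σ = (5.94 − 4.942)/(0.4959 − (-0.7388)) = 0.809.
μ = 4.942 − (-0.7388)·0.809 = 5.539.
E[T] = exp(μ + σ²/2) = exp(5.539 + 0.3270) = 353 days.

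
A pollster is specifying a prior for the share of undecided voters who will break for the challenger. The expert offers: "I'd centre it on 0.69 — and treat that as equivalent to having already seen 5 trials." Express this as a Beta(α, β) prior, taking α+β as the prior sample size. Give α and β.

Under the effective-sample-size interpretation, Beta(α, β) has prior mean α/(α+β) and prior sample size α+β.
So α+β = 5 and α/(α+β) = 0.69, giving α = 0.69·5 = 3.45 and β = 5 − 3.45 = 1.55.

α = 3.45, β = 1.55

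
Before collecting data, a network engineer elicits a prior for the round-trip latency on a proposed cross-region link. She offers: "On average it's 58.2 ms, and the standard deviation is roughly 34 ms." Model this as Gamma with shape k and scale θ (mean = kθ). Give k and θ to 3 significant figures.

k ≈ 2.93, θ ≈ 19.9

For Gamma(k, scale θ): mean = kθ, variance = kθ², so CV = 1/√k.
CV = SD/mean = 34/58.2 = 0.5842, hence k = 1/CV² = 2.93.
Then θ = mean/k = 58.2/2.93 = 19.9.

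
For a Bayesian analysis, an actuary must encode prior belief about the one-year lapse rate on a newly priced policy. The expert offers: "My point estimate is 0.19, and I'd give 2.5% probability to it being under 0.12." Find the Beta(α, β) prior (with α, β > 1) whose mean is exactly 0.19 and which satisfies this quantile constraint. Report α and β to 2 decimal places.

α ≈ 19.19, β ≈ 81.82

With mean 0.19 fixed, write α = 0.19s, β = 0.81s where s = α+β.
Need P(θ < 0.12) = 0.025 under Beta(0.19s, 0.81s). Normal approximation: (q−m)/√(m(1−m)/s) ≈ z_{0.025} = -1.96, so s ≈ 0.19·0.81·(-1.96)²/(0.12−0.19)² = 120.7.
At s = 120.7: P(θ<0.12) ≈ 0.016. Adjusting to match 0.025 gives s ≈ 101.01.
So α = 0.19·101.01 ≈ 19.19, β = 0.81·101.01 ≈ 81.82.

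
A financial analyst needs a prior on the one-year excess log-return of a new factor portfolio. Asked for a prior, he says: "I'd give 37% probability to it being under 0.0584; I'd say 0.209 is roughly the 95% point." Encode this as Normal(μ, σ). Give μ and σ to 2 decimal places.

μ = 0.08, σ = 0.08

The p-quantile of Normal(μ,σ) is μ + z_p·σ, with z_{0.37} = -0.3319 and z_{0.95} = 1.645.
Eliminate σ: μ = (z₂·x₁ − z₁·x₂)/(z₂ − z₁) = (1.645·0.0584 − (-0.3319)·0.209)/1.977 = 0.08.
Then σ = (x₂ − x₁)/(z₂ − z₁) = (0.209 − 0.0584)/1.977 = 0.08.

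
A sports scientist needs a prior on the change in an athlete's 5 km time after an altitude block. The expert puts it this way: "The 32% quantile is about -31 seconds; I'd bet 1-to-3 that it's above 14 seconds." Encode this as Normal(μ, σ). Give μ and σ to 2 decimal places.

μ = -12.57, σ = 39.40

The p-quantile of Normal(μ,σ) is μ + z_p·σ, with z_{0.32} = -0.4677 and z_{0.75} = 0.6745.
Eliminate σ: μ = (z₂·x₁ − z₁·x₂)/(z₂ − z₁) = (0.6745·-31 − (-0.4677)·14)/1.142 = -12.57.
Then σ = (x₂ − x₁)/(z₂ − z₁) = (14 − -31)/1.142 = 39.40.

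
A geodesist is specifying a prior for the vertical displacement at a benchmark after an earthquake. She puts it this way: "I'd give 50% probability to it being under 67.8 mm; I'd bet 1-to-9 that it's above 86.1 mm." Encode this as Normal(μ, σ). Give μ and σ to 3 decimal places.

μ = 67.800, σ = 14.280

The p-quantile of Normal(μ,σ) is μ + z_p·σ, with z_{0.5} = 0 and z_{0.9} = 1.282.
Eliminate σ: μ = (z₂·x₁ − z₁·x₂)/(z₂ − z₁) = (1.282·67.8 − (0)·86.1)/1.282 = 67.800.
Then σ = (x₂ − x₁)/(z₂ − z₁) = (86.1 − 67.8)/1.282 = 14.280.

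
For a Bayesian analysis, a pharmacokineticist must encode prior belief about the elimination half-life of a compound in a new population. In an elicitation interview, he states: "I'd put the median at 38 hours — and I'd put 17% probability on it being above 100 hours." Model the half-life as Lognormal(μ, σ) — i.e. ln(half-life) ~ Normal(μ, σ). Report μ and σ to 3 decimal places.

If T ~ Lognormal(μ,σ) then ln T ~ Normal(μ,σ), so the p-quantile of ln T is μ + z_p·σ.
ln(38) = 3.638 and ln(100) = 4.605; z_{0.5} = 0, z_{0.83} = 0.9542.
σ = (4.605 − 3.638)/(0.9542 − (0)) = 1.014.
μ = 3.638 − (0)·1.014 = 3.638.

μ ≈ 3.638, σ ≈ 1.014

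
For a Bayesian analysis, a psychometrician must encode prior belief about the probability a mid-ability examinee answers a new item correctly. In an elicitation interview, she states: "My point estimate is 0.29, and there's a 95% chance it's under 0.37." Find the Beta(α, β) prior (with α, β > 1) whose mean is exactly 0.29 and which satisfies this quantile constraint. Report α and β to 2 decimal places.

With mean 0.29 fixed, write α = 0.29s, β = 0.71s where s = α+β.
Need P(θ < 0.37) = 0.95 under Beta(0.29s, 0.71s). Normal approximation: (q−m)/√(m(1−m)/s) ≈ z_{0.95} = 1.64, so s ≈ 0.29·0.71·(1.64)²/(0.37−0.29)² = 87.0.
At s = 87.0: P(θ<0.37) ≈ 0.945. Adjusting to match 0.95 gives s ≈ 91.95.
So α = 0.29·91.95 ≈ 26.66, β = 0.71·91.95 ≈ 65.28.

α ≈ 26.66, β ≈ 65.28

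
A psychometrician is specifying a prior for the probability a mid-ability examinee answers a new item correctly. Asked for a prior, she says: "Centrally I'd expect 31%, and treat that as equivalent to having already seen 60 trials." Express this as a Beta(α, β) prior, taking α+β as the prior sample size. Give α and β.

α = 18.6, β = 41.4

Under the effective-sample-size interpretation, Beta(α, β) has prior mean α/(α+β) and prior sample size α+β.
So α+β = 60 and α/(α+β) = 0.31, giving α = 0.31·60 = 18.6 and β = 60 − 18.6 = 41.4.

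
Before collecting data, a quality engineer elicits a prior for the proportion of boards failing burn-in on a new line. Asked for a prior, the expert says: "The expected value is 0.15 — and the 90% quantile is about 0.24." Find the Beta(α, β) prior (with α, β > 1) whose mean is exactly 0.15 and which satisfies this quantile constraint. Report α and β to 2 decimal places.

With mean 0.15 fixed, write α = 0.15s, β = 0.85s where s = α+β.
Need P(θ < 0.24) = 0.9 under Beta(0.15s, 0.85s). Normal approximation: (q−m)/√(m(1−m)/s) ≈ z_{0.9} = 1.28, so s ≈ 0.15·0.85·(1.28)²/(0.24−0.15)² = 25.9.
At s = 25.9: P(θ<0.24) ≈ 0.893. Adjusting to match 0.9 gives s ≈ 27.88.
So α = 0.15·27.88 ≈ 4.18, β = 0.85·27.88 ≈ 23.69.

α ≈ 4.18, β ≈ 23.69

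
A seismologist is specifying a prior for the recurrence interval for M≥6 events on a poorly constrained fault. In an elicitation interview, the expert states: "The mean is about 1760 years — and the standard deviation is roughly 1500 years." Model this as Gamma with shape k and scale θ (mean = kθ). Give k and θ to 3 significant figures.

For Gamma(k, scale θ): mean = kθ, variance = kθ², so CV = 1/√k.
CV = SD/mean = 1500/1760 = 0.8523, hence k = 1/CV² = 1.38.
Then θ = mean/k = 1760/1.38 = 1280.

k ≈ 1.38, θ ≈ 1280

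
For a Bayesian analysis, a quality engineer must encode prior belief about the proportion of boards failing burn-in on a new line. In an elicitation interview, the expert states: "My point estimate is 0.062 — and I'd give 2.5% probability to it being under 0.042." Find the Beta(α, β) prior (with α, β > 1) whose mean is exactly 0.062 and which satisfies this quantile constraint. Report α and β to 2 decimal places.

α ≈ 28.99, β ≈ 438.62

With mean 0.062 fixed, write α = 0.062s, β = 0.938s where s = α+β.
Need P(θ < 0.042) = 0.025 under Beta(0.062s, 0.938s). Normal approximation: (q−m)/√(m(1−m)/s) ≈ z_{0.025} = -1.96, so s ≈ 0.062·0.938·(-1.96)²/(0.042−0.062)² = 558.5.
At s = 558.5: P(θ<0.042) ≈ 0.016. Adjusting to match 0.025 gives s ≈ 467.61.
So α = 0.062·467.61 ≈ 28.99, β = 0.938·467.61 ≈ 438.62.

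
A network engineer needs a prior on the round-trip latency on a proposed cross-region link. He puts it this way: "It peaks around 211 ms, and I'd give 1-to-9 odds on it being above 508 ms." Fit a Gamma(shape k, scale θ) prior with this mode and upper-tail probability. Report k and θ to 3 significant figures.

Gamma(k,θ) with k>1 has mode (k−1)θ, so θ = 211/(k−1).
Need P(X < 508) = 0.9 with θ tied to k this way. Start at k = 2, θ = 211: P(X<508) ≈ 0.693.
Too low — raise k to concentrate. Iterating converges to k ≈ 3.49.
Then θ = 211/(3.49−1) ≈ 84.7.

k ≈ 3.49, θ ≈ 84.7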